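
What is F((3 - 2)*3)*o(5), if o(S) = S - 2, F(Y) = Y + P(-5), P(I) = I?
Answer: -6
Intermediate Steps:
F(Y) = -5 + Y (F(Y) = Y - 5 = -5 + Y)
o(S) = -2 + S
F((3 - 2)*3)*o(5) = (-5 + (3 - 2)*3)*(-2 + 5) = (-5 + 1*3)*3 = (-5 + 3)*3 = -2*3 = -6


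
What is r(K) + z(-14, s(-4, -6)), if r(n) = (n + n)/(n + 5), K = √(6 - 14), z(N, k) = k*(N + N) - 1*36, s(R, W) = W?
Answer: 4372/33 + 20*I*√2/33 ≈ 132.48 + 0.8571*I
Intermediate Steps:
z(N, k) = -36 + 2*N*k (z(N, k) = k*(2*N) - 36 = 2*N*k - 36 = -36 + 2*N*k)
K = 2*I*√2 (K = √(-8) = 2*I*√2 ≈ 2.8284*I)
r(n) = 2*n/(5 + n) (r(n) = (2*n)/(5 + n) = 2*n/(5 + n))
r(K) + z(-14, s(-4, -6)) = 2*(2*I*√2)/(5 + 2*I*√2) + (-36 + 2*(-14)*(-6)) = 4*I*√2/(5 + 2*I*√2) + (-36 + 168) = 4*I*√2/(5 + 2*I*√2) + 132 = 132 + 4*I*√2/(5 + 2*I*√2)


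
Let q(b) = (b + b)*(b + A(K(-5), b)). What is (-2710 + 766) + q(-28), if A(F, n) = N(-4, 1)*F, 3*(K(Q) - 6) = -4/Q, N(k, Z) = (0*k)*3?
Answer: -376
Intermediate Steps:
N(k, Z) = 0 (N(k, Z) = 0*3 = 0)
K(Q) = 6 - 4/(3*Q) (K(Q) = 6 + (-4/Q)/3 = 6 - 4/(3*Q))
A(F, n) = 0 (A(F, n) = 0*F = 0)
q(b) = 2*b² (q(b) = (b + b)*(b + 0) = (2*b)*b = 2*b²)
(-2710 + 766) + q(-28) = (-2710 + 766) + 2*(-28)² = -1944 + 2*784 = -1944 + 1568 = -376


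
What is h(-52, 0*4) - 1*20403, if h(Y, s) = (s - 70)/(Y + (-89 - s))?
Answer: -2876753/141 ≈ -20403.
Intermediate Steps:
h(Y, s) = (-70 + s)/(-89 + Y - s)
h(-52, 0*4) - 1*20403 = (70 - 0*4)/(89 + 0*4 - 1*(-52)) - 1*20403 = (70 - 1*0)/(89 + 0 + 52) - 20403 = (70 + 0)/141 - 20403 = (1/141)*70 - 20403 = 70/141 - 20403 = -2876753/141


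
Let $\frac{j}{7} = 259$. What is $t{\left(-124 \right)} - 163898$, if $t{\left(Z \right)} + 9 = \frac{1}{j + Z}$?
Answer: $- \frac{276838922}{1689} \approx -1.6391 \cdot 10^{5}$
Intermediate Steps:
$j = 1813$ ($j = 7 \cdot 259 = 1813$)
$t{\left(Z \right)} = -9 + \frac{1}{1813 + Z}$
$t{\left(-124 \right)} - 163898 = \frac{-16316 - -1116}{1813 - 124} - 163898 = \frac{-16316 + 1116}{1689} - 163898 = \frac{1}{1689} \left(-15200\right) - 163898 = - \frac{15200}{1689} - 163898 = - \frac{276838922}{1689}$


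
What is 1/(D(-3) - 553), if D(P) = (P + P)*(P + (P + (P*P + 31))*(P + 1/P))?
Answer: 1/205 ≈ 0.0048781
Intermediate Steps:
D(P) = 2*P*(P + (P + 1/P)*(31 + P + P²)) (D(P) = (2*P)*(P + (P + (P² + 31))*(P + 1/P)) = (2*P)*(P + (P + (31 + P²))*(P + 1/P)) = (2*P)*(P + (31 + P + P²)*(P + 1/P)) = (2*P)*(P + (P + 1/P)*(31 + P + P²)) = 2*P*(P + (P + 1/P)*(31 + P + P²)))
1/(D(-3) - 553) = 1/((62 + 2*(-3) + 2*(-3)³ + 2*(-3)⁴ + 66*(-3)²) - 553) = 1/((62 - 6 + 2*(-27) + 2*81 + 66*9) - 553) = 1/((62 - 6 - 54 + 162 + 594) - 553) = 1/(758 - 553) = 1/205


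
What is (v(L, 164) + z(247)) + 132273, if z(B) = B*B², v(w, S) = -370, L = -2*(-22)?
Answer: 15201126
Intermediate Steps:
L = 44
z(B) = B³
(v(L, 164) + z(247)) + 132273 = (-370 + 247³) + 132273 = (-370 + 15069223) + 132273 = 15068853 + 132273 = 15201126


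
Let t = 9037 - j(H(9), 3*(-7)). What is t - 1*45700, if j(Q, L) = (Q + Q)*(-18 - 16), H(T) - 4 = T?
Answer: -35779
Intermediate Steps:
H(T) = 4 + T
j(Q, L) = -68*Q (j(Q, L) = (2*Q)*(-34) = -68*Q)
t = 9921 (t = 9037 - (-68)*(4 + 9) = 9037 - (-68)*13 = 9037 - 1*(-884) = 9037 + 884 = 9921)
t - 1*45700 = 9921 - 1*45700 = 9921 - 45700 = -35779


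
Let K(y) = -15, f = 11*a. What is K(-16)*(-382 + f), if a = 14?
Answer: 3420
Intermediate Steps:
f = 154 (f = 11*14 = 154)
K(-16)*(-382 + f) = -15*(-382 + 154) = -15*(-228) = 3420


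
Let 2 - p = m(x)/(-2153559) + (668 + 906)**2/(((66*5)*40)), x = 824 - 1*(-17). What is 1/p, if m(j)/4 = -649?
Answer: -13383700/2485202941 ≈ -0.0053854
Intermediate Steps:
x = 841 (x = 824 + 17 = 841)
m(j) = -2596 (m(j) = 4*(-649) = -2596)
p = -2485202941/13383700 (p = 2 - (-2596/(-2153559) + (668 + 906)**2/(((66*5)*40))) = 2 - (-2596*(-1/2153559) + 1574**2/((330*40))) = 2 - (44/36501 + 2477476/13200) = 2 - (44/36501 + 2477476*(1/13200)) = 2 - (44/36501 + 619369/3300) = 2 - 1*2511970341/13383700 = 2 - 2511970341/13383700 = -2485202941/13383700 ≈ -185.69)
1/p = 1/(-2485202941/13383700) = -13383700/2485202941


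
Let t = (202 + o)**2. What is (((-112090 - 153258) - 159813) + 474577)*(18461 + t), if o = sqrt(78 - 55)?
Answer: 2929775808 + 19964064*sqrt(23) ≈ 3.0255e+9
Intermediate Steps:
o = sqrt(23) ≈ 4.7958
t = (202 + sqrt(23))**2 ≈ 42765.
(((-112090 - 153258) - 159813) + 474577)*(18461 + t) = (((-112090 - 153258) - 159813) + 474577)*(18461 + (202 + sqrt(23))**2) = ((-265348 - 159813) + 474577)*(18461 + (202 + sqrt(23))**2) = (-425161 + 474577)*(18461 + (202 + sqrt(23))**2) = 49416*(18461 + (202 + sqrt(23))**2) = 912268776 + 49416*(202 + sqrt(23))**2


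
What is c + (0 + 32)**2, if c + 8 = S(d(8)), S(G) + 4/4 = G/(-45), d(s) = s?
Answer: 45667/45 ≈ 1014.8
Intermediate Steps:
S(G) = -1 - G/45 (S(G) = -1 + G/(-45) = -1 + G*(-1/45) = -1 - G/45)
c = -413/45 (c = -8 + (-1 - 1/45*8) = -8 + (-1 - 8/45) = -8 - 53/45 = -413/45 ≈ -9.1778)
c + (0 + 32)**2 = -413/45 + (0 + 32)**2 = -413/45 + 32**2 = -413/45 + 1024 = 45667/45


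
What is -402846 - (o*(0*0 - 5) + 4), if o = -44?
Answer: -403070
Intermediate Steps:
-402846 - (o*(0*0 - 5) + 4) = -402846 - (-44*(0*0 - 5) + 4) = -402846 - (-44*(0 - 5) + 4) = -402846 - (-44*(-5) + 4) = -402846 - (220 + 4) = -402846 - 1*224 = -402846 - 224 = -403070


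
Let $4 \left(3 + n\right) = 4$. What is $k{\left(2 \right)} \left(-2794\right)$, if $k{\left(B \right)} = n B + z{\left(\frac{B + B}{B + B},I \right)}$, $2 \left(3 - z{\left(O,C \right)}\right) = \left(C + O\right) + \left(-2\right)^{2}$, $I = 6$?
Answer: $18161$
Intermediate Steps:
$n = -2$ ($n = -3 + \frac{1}{4} \cdot 4 = -3 + 1 = -2$)
$z{\left(O,C \right)} = 1 - \frac{C}{2} - \frac{O}{2}$ ($z{\left(O,C \right)} = 3 - \frac{\left(C + O\right) + \left(-2\right)^{2}}{2} = 3 - \frac{\left(C + O\right) + 4}{2} = 3 - \frac{4 + C + O}{2} = 3 - \left(2 + \frac{C}{2} + \frac{O}{2}\right) = 1 - \frac{C}{2} - \frac{O}{2}$)
$k{\left(B \right)} = - \frac{5}{2} - 2 B$ ($k{\left(B \right)} = - 2 B - \left(2 + \frac{B + B}{2 \left(B + B\right)}\right) = - 2 B - \left(2 + \frac{2 B}{2 \cdot 2 B}\right) = - 2 B - \left(2 + \frac{2 B \frac{1}{2 B}}{2}\right) = - 2 B - \frac{5}{2} = - \frac{5}{2} - 2 B$)
$k{\left(2 \right)} \left(-2794\right) = \left(- \frac{5}{2} - 4\right) \left(-2794\right) = \left(- \frac{13}{2}\right) \left(-2794\right) = 18161$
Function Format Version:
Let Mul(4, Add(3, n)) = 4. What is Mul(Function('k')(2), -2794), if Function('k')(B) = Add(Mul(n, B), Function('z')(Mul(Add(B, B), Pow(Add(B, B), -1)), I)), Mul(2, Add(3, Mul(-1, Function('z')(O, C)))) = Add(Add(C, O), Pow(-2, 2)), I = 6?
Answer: 18161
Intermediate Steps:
n = -2 (n = Add(-3, Mul(Rational(1, 4), 4)) = Add(-3, 1) = -2)
Function('z')(O, C) = Add(1, Mul(Rational(-1, 2), C), Mul(Rational(-1, 2), O)) (Function('z')(O, C) = Add(3, Mul(Rational(-1, 2), Add(Add(C, O), Pow(-2, 2)))) = Add(3, Mul(Rational(-1, 2), Add(Add(C, O), 4))) = Add(3, Mul(Rational(-1, 2), Add(4, C, O))) = Add(3, Add(-2, Mul(Rational(-1, 2), C), Mul(Rational(-1, 2), O))) = Add(1, Mul(Rational(-1, 2), C), Mul(Rational(-1, 2), O)))
Function('k')(B) = Add(Rational(-5, 2), Mul(-2, B)) (Function('k')(B) = Add(Mul(-2, B), Add(1, Mul(Rational(-1, 2), 6), Mul(Rational(-1, 2), Mul(Add(B, B), Pow(Add(B, B), -1))))) = Add(Mul(-2, B), Add(1, -3, Mul(Rational(-1, 2), Mul(Mul(2, B), Pow(Mul(2, B), -1))))) = Add(Mul(-2, B), Add(1, -3, Mul(Rational(-1, 2), Mul(Mul(2, B), Mul(Rational(1, 2), Pow(B, -1)))))) = Add(Mul(-2, B), Add(1, -3, Mul(Rational(-1, 2), 1))) = Add(Mul(-2, B), Add(1, -3, Rational(-1, 2))) = Add(Mul(-2, B), Rational(-5, 2)) = Add(Rational(-5, 2), Mul(-2, B)))
Mul(Function('k')(2), -2794) = Mul(Add(Rational(-5, 2), Mul(-2, 2)), -2794) = Mul(Add(Rational(-5, 2), -4), -2794) = Mul(Rational(-13, 2), -2794) = 18161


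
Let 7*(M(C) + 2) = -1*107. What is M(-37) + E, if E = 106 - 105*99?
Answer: -72144/7 ≈ -10306.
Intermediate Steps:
M(C) = -121/7 (M(C) = -2 + (-1*107)/7 = -2 + (⅐)*(-107) = -2 - 107/7 = -121/7)
E = -10289 (E = 106 - 10395 = -10289)
M(-37) + E = -121/7 - 10289 = -72144/7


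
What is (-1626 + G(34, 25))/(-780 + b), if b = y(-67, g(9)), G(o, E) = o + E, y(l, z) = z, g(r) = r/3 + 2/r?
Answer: 14103/6991 ≈ 2.0173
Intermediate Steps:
g(r) = 2/r + r/3 (g(r) = r*(1/3) + 2/r = r/3 + 2/r = 2/r + r/3)
G(o, E) = E + o
b = 29/9 (b = 2/9 + (1/3)*9 = 2*(1/9) + 3 = 2/9 + 3 = 29/9 ≈ 3.2222)
(-1626 + G(34, 25))/(-780 + b) = (-1626 + (25 + 34))/(-780 + 29/9) = (-1626 + 59)/(-6991/9) = -1567*(-9/6991) = 14103/6991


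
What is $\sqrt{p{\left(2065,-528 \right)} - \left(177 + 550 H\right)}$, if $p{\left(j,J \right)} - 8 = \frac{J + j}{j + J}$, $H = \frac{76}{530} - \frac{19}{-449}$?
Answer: $\frac{i \sqrt{152980585102}}{23797} \approx 16.436 i$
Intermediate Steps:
$H = \frac{22097}{118985}$ ($H = 76 \cdot \frac{1}{530} - - \frac{19}{449} = \frac{38}{265} + \frac{19}{449} = \frac{22097}{118985} \approx 0.18571$)
$p{\left(j,J \right)} = 9$ ($p{\left(j,J \right)} = 8 + \frac{J + j}{j + J} = 8 + \frac{J + j}{J + j} = 8 + 1 = 9$)
$\sqrt{p{\left(2065,-528 \right)} - \left(177 + 550 H\right)} = \sqrt{9 - \frac{6642739}{23797}} = \sqrt{- \frac{6428566}{23797}} = \frac{i \sqrt{152980585102}}{23797}$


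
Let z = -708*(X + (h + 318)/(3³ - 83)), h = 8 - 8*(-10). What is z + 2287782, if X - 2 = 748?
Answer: 1761915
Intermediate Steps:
X = 750 (X = 2 + 748 = 750)
h = 88 (h = 8 + 80 = 88)
z = -525867 (z = -708*(750 + (88 + 318)/(3³ - 83)) = -708*(750 + 406/(27 - 83)) = -708*(750 + 406/(-56)) = -708*(750 + 406*(-1/56)) = -708*(750 - 29/4) = -708*2971/4 = -525867)
z + 2287782 = -525867 + 2287782 = 1761915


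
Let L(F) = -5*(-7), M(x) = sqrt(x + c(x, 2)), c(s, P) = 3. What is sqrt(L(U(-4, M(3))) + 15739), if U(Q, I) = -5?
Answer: sqrt(15774) ≈ 125.59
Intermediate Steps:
M(x) = sqrt(3 + x) (M(x) = sqrt(x + 3) = sqrt(3 + x))
L(F) = 35
sqrt(L(U(-4, M(3))) + 15739) = sqrt(35 + 15739) = sqrt(15774)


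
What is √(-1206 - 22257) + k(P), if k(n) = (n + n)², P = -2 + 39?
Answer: 5476 + 3*I*√2607 ≈ 5476.0 + 153.18*I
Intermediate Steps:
P = 37
k(n) = 4*n² (k(n) = (2*n)² = 4*n²)
√(-1206 - 22257) + k(P) = √(-1206 - 22257) + 4*37² = √(-23463) + 4*1369 = 3*I*√2607 + 5476 = 5476 + 3*I*√2607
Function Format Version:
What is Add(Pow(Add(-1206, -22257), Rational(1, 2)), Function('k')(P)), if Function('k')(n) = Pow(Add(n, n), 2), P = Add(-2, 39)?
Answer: Add(5476, Mul(3, I, Pow(2607, Rational(1, 2)))) ≈ Add(5476.0, Mul(153.18, I))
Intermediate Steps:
P = 37
Function('k')(n) = Mul(4, Pow(n, 2)) (Function('k')(n) = Pow(Mul(2, n), 2) = Mul(4, Pow(n, 2)))
Add(Pow(Add(-1206, -22257), Rational(1, 2)), Function('k')(P)) = Add(Pow(Add(-1206, -22257), Rational(1, 2)), Mul(4, Pow(37, 2))) = Add(Pow(-23463, Rational(1, 2)), Mul(4, 1369)) = Add(Mul(3, I, Pow(2607, Rational(1, 2))), 5476) = Add(5476, Mul(3, I, Pow(2607, Rational(1, 2))))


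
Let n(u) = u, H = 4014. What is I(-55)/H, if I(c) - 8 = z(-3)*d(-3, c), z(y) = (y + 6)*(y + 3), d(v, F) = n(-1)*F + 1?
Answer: 4/2007 ≈ 0.0019930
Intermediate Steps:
d(v, F) = 1 - F (d(v, F) = -F + 1 = 1 - F)
z(y) = (3 + y)*(6 + y) (z(y) = (6 + y)*(3 + y) = (3 + y)*(6 + y))
I(c) = 8 (I(c) = 8 + (18 + (-3)**2 + 9*(-3))*(1 - c) = 8 + (18 + 9 - 27)*(1 - c) = 8 + 0*(1 - c) = 8 + 0 = 8)
I(-55)/H = 8/4014 = 8*(1/4014) = 4/2007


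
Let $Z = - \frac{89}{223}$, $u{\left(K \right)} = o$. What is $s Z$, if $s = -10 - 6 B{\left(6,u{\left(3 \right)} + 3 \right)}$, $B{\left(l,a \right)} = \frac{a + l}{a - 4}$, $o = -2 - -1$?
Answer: $- \frac{1246}{223} \approx -5.5874$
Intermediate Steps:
$o = -1$ ($o = -2 + 1 = -1$)
$u{\left(K \right)} = -1$
$B{\left(l,a \right)} = \frac{a + l}{-4 + a}$
$Z = - \frac{89}{223}$ ($Z = \left(-89\right) \frac{1}{223} = - \frac{89}{223} \approx -0.3991$)
$s = 14$ ($s = -10 - 6 \frac{\left(-1 + 3\right) + 6}{-4 + \left(-1 + 3\right)} = -10 - 6 \frac{2 + 6}{-4 + 2} = -10 - 6 \frac{1}{-2} \cdot 8 = -10 - 6 \left(\left(- \frac{1}{2}\right) 8\right) = -10 - -24 = -10 + 24 = 14$)
$s Z = 14 \left(- \frac{89}{223}\right) = - \frac{1246}{223}$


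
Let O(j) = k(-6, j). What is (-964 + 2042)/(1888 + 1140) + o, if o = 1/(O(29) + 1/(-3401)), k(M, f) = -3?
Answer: 175421/7724428 ≈ 0.022710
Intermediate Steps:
O(j) = -3
o = -3401/10204 (o = 1/(-3 + 1/(-3401)) = 1/(-3 - 1/3401) = 1/(-10204/3401) = -3401/10204 ≈ -0.33330)
(-964 + 2042)/(1888 + 1140) + o = (-964 + 2042)/(1888 + 1140) - 3401/10204 = 1078/3028 - 3401/10204 = 1078*(1/3028) - 3401/10204 = 539/1514 - 3401/10204 = 175421/7724428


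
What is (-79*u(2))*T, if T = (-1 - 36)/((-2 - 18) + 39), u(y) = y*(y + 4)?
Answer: 35076/19 ≈ 1846.1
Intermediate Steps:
u(y) = y*(4 + y)
T = -37/19 (T = -37/(-20 + 39) = -37/19 ≈ -1.9474)
(-79*u(2))*T = -158*(4 + 2)*(-37/19) = -158*6*(-37/19) = -79*12*(-37/19) = -948*(-37/19) = 35076/19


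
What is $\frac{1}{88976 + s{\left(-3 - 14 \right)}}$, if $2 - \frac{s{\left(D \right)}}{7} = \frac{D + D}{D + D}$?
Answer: $\frac{1}{88983} \approx 1.1238 \cdot 10^{-5}$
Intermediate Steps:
$s{\left(D \right)} = 7$ ($s{\left(D \right)} = 14 - 7 \frac{D + D}{D + D} = 14 - 7 \frac{2 D}{2 D} = 14 - 7 \cdot 2 D \frac{1}{2 D} = 14 - 7 = 7$)
$\frac{1}{88976 + s{\left(-3 - 14 \right)}} = \frac{1}{88976 + 7} = \frac{1}{88983}$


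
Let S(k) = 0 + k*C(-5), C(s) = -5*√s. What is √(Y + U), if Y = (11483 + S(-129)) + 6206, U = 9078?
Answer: √(26767 + 645*I*√5) ≈ 163.67 + 4.4061*I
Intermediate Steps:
S(k) = -5*I*k*√5 (S(k) = 0 + k*(-5*I*√5) = 0 - 5*I*k*√5 = -5*I*k*√5)
Y = 17689 + 645*I*√5 (Y = (11483 - 5*I*(-129)*√5) + 6206 = (11483 + 645*I*√5) + 6206 = 17689 + 645*I*√5 ≈ 17689.0 + 1442.3*I)
√(Y + U) = √((17689 + 645*I*√5) + 9078) = √(26767 + 645*I*√5)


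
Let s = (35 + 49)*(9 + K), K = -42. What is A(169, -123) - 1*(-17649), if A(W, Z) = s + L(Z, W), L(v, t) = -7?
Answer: 14870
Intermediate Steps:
s = -2772 (s = (35 + 49)*(9 - 42) = 84*(-33) = -2772)
A(W, Z) = -2779 (A(W, Z) = -2772 - 7 = -2779)
A(169, -123) - 1*(-17649) = -2779 - 1*(-17649) = -2779 + 17649 = 14870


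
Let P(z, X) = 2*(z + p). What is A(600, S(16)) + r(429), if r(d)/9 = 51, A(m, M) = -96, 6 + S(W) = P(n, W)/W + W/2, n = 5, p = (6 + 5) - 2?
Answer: 363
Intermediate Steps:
p = 9 (p = 11 - 2 = 9)
P(z, X) = 18 + 2*z (P(z, X) = 2*(z + 9) = 2*(9 + z) = 18 + 2*z)
S(W) = -6 + W/2 + 28/W (S(W) = -6 + ((18 + 2*5)/W + W/2) = -6 + ((18 + 10)/W + W*(½)) = -6 + (28/W + W/2) = -6 + (W/2 + 28/W) = -6 + W/2 + 28/W)
r(d) = 459 (r(d) = 9*51 = 459)
A(600, S(16)) + r(429) = -96 + 459 = 363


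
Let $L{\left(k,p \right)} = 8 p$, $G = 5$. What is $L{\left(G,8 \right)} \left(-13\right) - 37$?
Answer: $-869$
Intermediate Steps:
$L{\left(G,8 \right)} \left(-13\right) - 37 = 8 \cdot 8 \left(-13\right) - 37 = 64 \left(-13\right) - 37 = -832 - 37 = -869$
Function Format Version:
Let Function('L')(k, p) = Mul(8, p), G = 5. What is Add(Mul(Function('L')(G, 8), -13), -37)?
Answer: -869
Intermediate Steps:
Add(Mul(Function('L')(G, 8), -13), -37) = Add(Mul(Mul(8, 8), -13), -37) = Add(Mul(64, -13), -37) = Add(-832, -37) = -869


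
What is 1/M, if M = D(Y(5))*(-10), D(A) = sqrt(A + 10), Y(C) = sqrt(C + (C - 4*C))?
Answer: -1/(10*sqrt(10 + I*sqrt(10))) ≈ -0.030517 + 0.0047102*I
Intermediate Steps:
Y(C) = sqrt(2)*sqrt(-C) (Y(C) = sqrt(C - 3*C) = sqrt(-2*C) = sqrt(2)*sqrt(-C))
D(A) = sqrt(10 + A)
M = -10*sqrt(10 + I*sqrt(10)) (M = sqrt(10 + sqrt(2)*sqrt(-1*5))*(-10) = sqrt(10 + sqrt(2)*sqrt(-5))*(-10) = sqrt(10 + sqrt(2)*(I*sqrt(5)))*(-10) = sqrt(10 + I*sqrt(10))*(-10) = -10*sqrt(10 + I*sqrt(10)) ≈ -32.006 - 4.9401*I)
1/M = 1/(-10*sqrt(10 + I*sqrt(10))) = -1/(10*sqrt(10 + I*sqrt(10)))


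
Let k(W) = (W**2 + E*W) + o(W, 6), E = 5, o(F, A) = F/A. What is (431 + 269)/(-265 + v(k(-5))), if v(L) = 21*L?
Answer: -280/113 ≈ -2.4779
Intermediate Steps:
k(W) = W**2 + 31*W/6 (k(W) = (W**2 + 5*W) + W/6 = W**2 + 31*W/6)
(431 + 269)/(-265 + v(k(-5))) = (431 + 269)/(-265 + 21*((1/6)*(-5)*(31 + 6*(-5)))) = 700/(-265 + 21*((1/6)*(-5)*(31 - 30))) = 700/(-265 + 21*((1/6)*(-5)*1)) = 700/(-265 + 21*(-5/6)) = 700/(-265 - 35/2) = 700/(-565/2) = 700*(-2/565) = -280/113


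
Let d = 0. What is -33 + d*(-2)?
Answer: -33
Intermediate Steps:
-33 + d*(-2) = -33 + 0*(-2) = -33 + 0 = -33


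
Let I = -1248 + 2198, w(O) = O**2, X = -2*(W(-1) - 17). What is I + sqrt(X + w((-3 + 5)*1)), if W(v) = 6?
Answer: 950 + sqrt(26) ≈ 955.10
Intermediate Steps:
X = 22 (X = -2*(6 - 17) = -2*(-11) = 22)
I = 950
I + sqrt(X + w((-3 + 5)*1)) = 950 + sqrt(22 + ((-3 + 5)*1)**2) = 950 + sqrt(22 + (2*1)**2) = 950 + sqrt(22 + 2**2) = 950 + sqrt(22 + 4) = 950 + sqrt(26)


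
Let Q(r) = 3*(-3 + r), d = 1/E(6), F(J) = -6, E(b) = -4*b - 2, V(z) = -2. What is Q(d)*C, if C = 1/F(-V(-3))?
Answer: 79/52 ≈ 1.5192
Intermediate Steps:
E(b) = -2 - 4*b
d = -1/26 (d = 1/(-2 - 4*6) = 1/(-2 - 24) = 1/(-26) = -1/26 ≈ -0.038462)
Q(r) = -9 + 3*r
C = -⅙ (C = 1/(-6) = -⅙ ≈ -0.16667)
Q(d)*C = (-9 + 3*(-1/26))*(-⅙) = (-9 - 3/26)*(-⅙) = -237/26*(-⅙) = 79/52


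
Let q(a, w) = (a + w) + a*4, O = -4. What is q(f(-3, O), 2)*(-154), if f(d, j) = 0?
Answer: -308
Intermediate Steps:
q(a, w) = w + 5*a (q(a, w) = (a + w) + 4*a = w + 5*a)
q(f(-3, O), 2)*(-154) = (2 + 5*0)*(-154) = (2 + 0)*(-154) = 2*(-154) = -308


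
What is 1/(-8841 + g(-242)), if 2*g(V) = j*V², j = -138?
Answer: -1/4049757 ≈ -2.4693e-7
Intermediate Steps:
g(V) = -69*V² (g(V) = (-138*V²)/2 = -69*V²)
1/(-8841 + g(-242)) = 1/(-8841 - 69*(-242)²) = 1/(-8841 - 69*58564) = 1/(-8841 - 4040916) = 1/(-4049757) = -1/4049757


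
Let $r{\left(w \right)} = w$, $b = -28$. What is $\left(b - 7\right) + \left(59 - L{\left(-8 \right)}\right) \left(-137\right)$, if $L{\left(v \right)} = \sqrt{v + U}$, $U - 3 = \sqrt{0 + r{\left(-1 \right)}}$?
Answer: $-8118 + 137 \sqrt{-5 + i} \approx -8087.5 + 307.85 i$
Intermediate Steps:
$U = 3 + i$ ($U = 3 + \sqrt{0 - 1} = 3 + \sqrt{-1} = 3 + i \approx 3.0 + 1.0 i$)
$L{\left(v \right)} = \sqrt{3 + i + v}$ ($L{\left(v \right)} = \sqrt{v + \left(3 + i\right)} = \sqrt{3 + i + v}$)
$\left(b - 7\right) + \left(59 - L{\left(-8 \right)}\right) \left(-137\right) = \left(-28 - 7\right) + \left(59 - \sqrt{3 + i - 8}\right) \left(-137\right) = \left(-28 - 7\right) + \left(59 - \sqrt{-5 + i}\right) \left(-137\right) = -35 - \left(8083 - 137 \sqrt{-5 + i}\right) = -8118 + 137 \sqrt{-5 + i}$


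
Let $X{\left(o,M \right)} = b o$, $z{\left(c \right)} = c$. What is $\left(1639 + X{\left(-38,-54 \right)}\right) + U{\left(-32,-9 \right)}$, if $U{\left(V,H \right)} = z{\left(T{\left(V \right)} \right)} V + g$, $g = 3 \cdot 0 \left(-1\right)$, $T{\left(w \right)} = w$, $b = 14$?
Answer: $2131$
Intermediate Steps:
$X{\left(o,M \right)} = 14 o$
$g = 0$ ($g = 0 \left(-1\right) = 0$)
$U{\left(V,H \right)} = V^{2}$ ($U{\left(V,H \right)} = V V + 0 = V^{2} + 0 = V^{2}$)
$\left(1639 + X{\left(-38,-54 \right)}\right) + U{\left(-32,-9 \right)} = \left(1639 + 14 \left(-38\right)\right) + \left(-32\right)^{2} = \left(1639 - 532\right) + 1024 = 1107 + 1024 = 2131$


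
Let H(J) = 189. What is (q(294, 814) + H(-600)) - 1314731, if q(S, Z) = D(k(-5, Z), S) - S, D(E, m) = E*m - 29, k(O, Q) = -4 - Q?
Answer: -1555357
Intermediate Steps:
D(E, m) = -29 + E*m
q(S, Z) = -29 - S + S*(-4 - Z) (q(S, Z) = (-29 + (-4 - Z)*S) - S = (-29 + S*(-4 - Z)) - S = -29 - S + S*(-4 - Z))
(q(294, 814) + H(-600)) - 1314731 = ((-29 - 1*294 - 1*294*(4 + 814)) + 189) - 1314731 = ((-29 - 294 - 1*294*818) + 189) - 1314731 = ((-29 - 294 - 240492) + 189) - 1314731 = (-240815 + 189) - 1314731 = -240626 - 1314731 = -1555357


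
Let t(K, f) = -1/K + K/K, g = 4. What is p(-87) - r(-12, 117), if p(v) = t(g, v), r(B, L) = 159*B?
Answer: 7635/4 ≈ 1908.8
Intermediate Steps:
t(K, f) = 1 - 1/K (t(K, f) = -1/K + 1 = 1 - 1/K)
p(v) = 3/4 (p(v) = (-1 + 4)/4 = (1/4)*3 = 3/4)
p(-87) - r(-12, 117) = 3/4 - 159*(-12) = 3/4 - 1*(-1908) = 3/4 + 1908 = 7635/4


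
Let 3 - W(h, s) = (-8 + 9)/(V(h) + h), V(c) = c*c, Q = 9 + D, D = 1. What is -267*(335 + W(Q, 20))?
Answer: -9926793/110 ≈ -90244.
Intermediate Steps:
Q = 10 (Q = 9 + 1 = 10)
V(c) = c²
W(h, s) = 3 - 1/(h + h²) (W(h, s) = 3 - (-8 + 9)/(h² + h) = 3 - 1/(h + h²))
-267*(335 + W(Q, 20)) = -267*(335 + (-1 + 3*10 + 3*10²)/(10*(1 + 10))) = -267*(335 + (⅒)*(-1 + 30 + 3*100)/11) = -267*(335 + (⅒)*(1/11)*(-1 + 30 + 300)) = -267*(335 + (⅒)*(1/11)*329) = -267*(335 + 329/110) = -267*37179/110 = -9926793/110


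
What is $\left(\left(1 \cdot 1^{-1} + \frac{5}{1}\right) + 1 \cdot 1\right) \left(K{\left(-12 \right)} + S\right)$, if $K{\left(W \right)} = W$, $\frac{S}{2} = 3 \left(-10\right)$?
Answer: $-504$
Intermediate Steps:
$S = -60$ ($S = 2 \cdot 3 \left(-10\right) = 2 \left(-30\right) = -60$)
$\left(\left(1 \cdot 1^{-1} + \frac{5}{1}\right) + 1 \cdot 1\right) \left(K{\left(-12 \right)} + S\right) = \left(\left(1 \cdot 1^{-1} + \frac{5}{1}\right) + 1 \cdot 1\right) \left(-12 - 60\right) = \left(\left(1 \cdot 1 + 5 \cdot 1\right) + 1\right) \left(-72\right) = \left(\left(1 + 5\right) + 1\right) \left(-72\right) = \left(6 + 1\right) \left(-72\right) = 7 \left(-72\right) = -504$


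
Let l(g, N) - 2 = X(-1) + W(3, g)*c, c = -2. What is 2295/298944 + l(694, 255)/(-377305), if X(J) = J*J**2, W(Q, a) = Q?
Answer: 6425257/835504192 ≈ 0.0076903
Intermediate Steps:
X(J) = J**3
l(g, N) = -5 (l(g, N) = 2 + ((-1)**3 + 3*(-2)) = 2 + (-1 - 6) = 2 - 7 = -5)
2295/298944 + l(694, 255)/(-377305) = 2295/298944 - 5/(-377305) = 2295*(1/298944) - 5*(-1/377305) = 85/11072 + 1/75461 = 6425257/835504192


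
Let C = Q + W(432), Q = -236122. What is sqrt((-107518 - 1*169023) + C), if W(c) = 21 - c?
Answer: I*sqrt(513074) ≈ 716.29*I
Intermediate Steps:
C = -236533 (C = -236122 + (21 - 1*432) = -236122 + (21 - 432) = -236122 - 411 = -236533)
sqrt((-107518 - 1*169023) + C) = sqrt((-107518 - 1*169023) - 236533) = sqrt((-107518 - 169023) - 236533) = sqrt(-276541 - 236533) = sqrt(-513074) = I*sqrt(513074)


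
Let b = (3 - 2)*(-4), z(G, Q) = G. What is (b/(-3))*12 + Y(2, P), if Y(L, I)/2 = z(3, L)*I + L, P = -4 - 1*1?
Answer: -10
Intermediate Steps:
P = -5 (P = -4 - 1 = -5)
b = -4 (b = 1*(-4) = -4)
Y(L, I) = 2*L + 6*I (Y(L, I) = 2*(3*I + L) = 2*(L + 3*I) = 2*L + 6*I)
(b/(-3))*12 + Y(2, P) = -4/(-3)*12 + (2*2 + 6*(-5)) = -4*(-⅓)*12 + (4 - 30) = (4/3)*12 - 26 = 16 - 26 = -10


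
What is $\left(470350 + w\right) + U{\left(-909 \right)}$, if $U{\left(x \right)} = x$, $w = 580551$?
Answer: $1049992$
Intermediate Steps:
$\left(470350 + w\right) + U{\left(-909 \right)} = \left(470350 + 580551\right) - 909 = 1050901 - 909 = 1049992$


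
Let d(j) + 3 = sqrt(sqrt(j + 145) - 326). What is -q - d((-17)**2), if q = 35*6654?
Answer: -232887 - I*sqrt(326 - sqrt(434)) ≈ -2.3289e+5 - 17.469*I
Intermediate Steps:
q = 232890
d(j) = -3 + sqrt(-326 + sqrt(145 + j)) (d(j) = -3 + sqrt(sqrt(j + 145) - 326) = -3 + sqrt(sqrt(145 + j) - 326) = -3 + sqrt(-326 + sqrt(145 + j)))
-q - d((-17)**2) = -1*232890 - (-3 + sqrt(-326 + sqrt(145 + (-17)**2))) = -232890 - (-3 + sqrt(-326 + sqrt(145 + 289))) = -232890 - (-3 + sqrt(-326 + sqrt(434))) = -232890 + (3 - sqrt(-326 + sqrt(434))) = -232887 - sqrt(-326 + sqrt(434))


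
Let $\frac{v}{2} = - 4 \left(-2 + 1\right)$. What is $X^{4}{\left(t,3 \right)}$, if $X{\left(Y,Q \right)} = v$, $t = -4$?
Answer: $4096$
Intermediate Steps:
$v = 8$ ($v = 2 \left(- 4 \left(-2 + 1\right)\right) = 2 \left(\left(-4\right) \left(-1\right)\right) = 2 \cdot 4 = 8$)
$X{\left(Y,Q \right)} = 8$
$X^{4}{\left(t,3 \right)} = 8^{4} = 4096$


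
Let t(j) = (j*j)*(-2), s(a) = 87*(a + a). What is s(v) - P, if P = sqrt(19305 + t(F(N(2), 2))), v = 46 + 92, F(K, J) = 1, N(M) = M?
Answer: 24012 - sqrt(19303) ≈ 23873.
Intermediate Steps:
v = 138
s(a) = 174*a (s(a) = 87*(2*a) = 174*a)
t(j) = -2*j**2 (t(j) = j**2*(-2) = -2*j**2)
P = sqrt(19303) (P = sqrt(19305 - 2*1**2) = sqrt(19305 - 2*1) = sqrt(19305 - 2) = sqrt(19303) ≈ 138.94)
s(v) - P = 174*138 - sqrt(19303) = 24012 - sqrt(19303)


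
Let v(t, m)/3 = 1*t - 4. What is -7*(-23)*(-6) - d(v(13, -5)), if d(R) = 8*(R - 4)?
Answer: -1150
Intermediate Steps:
v(t, m) = -12 + 3*t (v(t, m) = 3*(1*t - 4) = 3*(t - 4) = 3*(-4 + t) = -12 + 3*t)
d(R) = -32 + 8*R (d(R) = 8*(-4 + R) = -32 + 8*R)
-7*(-23)*(-6) - d(v(13, -5)) = -7*(-23)*(-6) - (-32 + 8*(-12 + 3*13)) = 161*(-6) - (-32 + 8*(-12 + 39)) = -966 - (-32 + 8*27) = -966 - (-32 + 216) = -966 - 1*184 = -966 - 184 = -1150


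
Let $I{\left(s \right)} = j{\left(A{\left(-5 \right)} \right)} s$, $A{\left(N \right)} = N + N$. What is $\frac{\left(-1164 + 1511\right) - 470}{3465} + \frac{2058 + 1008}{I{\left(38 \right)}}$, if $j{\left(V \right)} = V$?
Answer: $- \frac{355681}{43890} \approx -8.1039$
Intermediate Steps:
$A{\left(N \right)} = 2 N$
$I{\left(s \right)} = - 10 s$ ($I{\left(s \right)} = 2 \left(-5\right) s = - 10 s$)
$\frac{\left(-1164 + 1511\right) - 470}{3465} + \frac{2058 + 1008}{I{\left(38 \right)}} = \frac{\left(-1164 + 1511\right) - 470}{3465} + \frac{2058 + 1008}{\left(-10\right) 38} = \left(347 - 470\right) \frac{1}{3465} + \frac{3066}{-380} = \left(-123\right) \frac{1}{3465} + 3066 \left(- \frac{1}{380}\right) = - \frac{41}{1155} - \frac{1533}{190} = - \frac{355681}{43890}$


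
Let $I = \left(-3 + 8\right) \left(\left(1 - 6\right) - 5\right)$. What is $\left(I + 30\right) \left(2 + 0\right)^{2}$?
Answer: $-80$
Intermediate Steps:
$I = -50$ ($I = 5 \left(-5 - 5\right) = 5 \left(-10\right) = -50$)
$\left(I + 30\right) \left(2 + 0\right)^{2} = \left(-50 + 30\right) \left(2 + 0\right)^{2} = - 20 \cdot 2^{2} = \left(-20\right) 4 = -80$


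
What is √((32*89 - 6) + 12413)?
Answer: 3*√1695 ≈ 123.51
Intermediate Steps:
√((32*89 - 6) + 12413) = √((2848 - 6) + 12413) = √(2842 + 12413) = √15255 = 3*√1695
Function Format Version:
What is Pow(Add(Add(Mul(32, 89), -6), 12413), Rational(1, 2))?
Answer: Mul(3, Pow(1695, Rational(1, 2))) ≈ 123.51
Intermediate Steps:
Pow(Add(Add(Mul(32, 89), -6), 12413), Rational(1, 2)) = Pow(Add(Add(2848, -6), 12413), Rational(1, 2)) = Pow(Add(2842, 12413), Rational(1, 2)) = Pow(15255, Rational(1, 2)) = Mul(3, Pow(1695, Rational(1, 2)))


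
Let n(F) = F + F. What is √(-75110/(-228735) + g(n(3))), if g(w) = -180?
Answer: I*√41779403354/15249 ≈ 13.404*I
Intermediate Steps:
n(F) = 2*F
√(-75110/(-228735) + g(n(3))) = √(-75110/(-228735) - 180) = √(-75110*(-1/228735) - 180) = √(15022/45747 - 180) = √(-8219438/45747) = I*√41779403354/15249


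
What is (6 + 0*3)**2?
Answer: 36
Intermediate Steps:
(6 + 0*3)**2 = (6 + 0)**2 = 6**2 = 36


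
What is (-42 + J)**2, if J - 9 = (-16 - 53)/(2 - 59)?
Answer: 364816/361 ≈ 1010.6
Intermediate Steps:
J = 194/19 (J = 9 + (-16 - 53)/(2 - 59) = 9 - 69/(-57) = 9 - 69*(-1/57) = 9 + 23/19 = 194/19 ≈ 10.211)
(-42 + J)**2 = (-42 + 194/19)**2 = (-604/19)**2 = 364816/361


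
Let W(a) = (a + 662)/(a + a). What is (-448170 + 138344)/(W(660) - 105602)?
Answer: 204485160/69696659 ≈ 2.9339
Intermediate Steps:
W(a) = (662 + a)/(2*a) (W(a) = (662 + a)/((2*a)) = (662 + a)*(1/(2*a)) = (662 + a)/(2*a))
(-448170 + 138344)/(W(660) - 105602) = (-448170 + 138344)/((½)*(662 + 660)/660 - 105602) = -309826/((½)*(1/660)*1322 - 105602) = -309826/(661/660 - 105602) = -309826/(-69696659/660) = -309826*(-660/69696659) = 204485160/69696659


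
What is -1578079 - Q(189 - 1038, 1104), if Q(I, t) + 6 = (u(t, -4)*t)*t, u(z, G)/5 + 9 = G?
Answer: 77644967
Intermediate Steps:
u(z, G) = -45 + 5*G
Q(I, t) = -6 - 65*t² (Q(I, t) = -6 + ((-45 + 5*(-4))*t)*t = -6 + ((-45 - 20)*t)*t = -6 + (-65*t)*t = -6 - 65*t²)
-1578079 - Q(189 - 1038, 1104) = -1578079 - (-6 - 65*1104²) = -1578079 - (-6 - 65*1218816) = -1578079 - (-6 - 79223040) = -1578079 - 1*(-79223046) = -1578079 + 79223046 = 77644967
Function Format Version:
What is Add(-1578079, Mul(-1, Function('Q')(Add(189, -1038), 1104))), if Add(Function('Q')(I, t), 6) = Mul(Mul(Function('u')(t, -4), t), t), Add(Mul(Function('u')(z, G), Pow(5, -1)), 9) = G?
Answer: 77644967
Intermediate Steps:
Function('u')(z, G) = Add(-45, Mul(5, G))
Function('Q')(I, t) = Add(-6, Mul(-65, Pow(t, 2))) (Function('Q')(I, t) = Add(-6, Mul(Mul(Add(-45, Mul(5, -4)), t), t)) = Add(-6, Mul(Mul(Add(-45, -20), t), t)) = Add(-6, Mul(Mul(-65, t), t)) = Add(-6, Mul(-65, Pow(t, 2))))
Add(-1578079, Mul(-1, Function('Q')(Add(189, -1038), 1104))) = Add(-1578079, Mul(-1, Add(-6, Mul(-65, Pow(1104, 2))))) = Add(-1578079, Mul(-1, Add(-6, Mul(-65, 1218816)))) = Add(-1578079, Mul(-1, Add(-6, -79223040))) = Add(-1578079, Mul(-1, -79223046)) = Add(-1578079, 79223046) = 77644967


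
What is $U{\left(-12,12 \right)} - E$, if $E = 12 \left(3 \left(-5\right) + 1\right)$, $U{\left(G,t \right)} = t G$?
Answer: $24$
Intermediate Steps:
$U{\left(G,t \right)} = G t$
$E = -168$ ($E = 12 \left(-15 + 1\right) = 12 \left(-14\right) = -168$)
$U{\left(-12,12 \right)} - E = \left(-12\right) 12 - -168 = -144 + 168 = 24$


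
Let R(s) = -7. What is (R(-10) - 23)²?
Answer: 900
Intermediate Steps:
(R(-10) - 23)² = (-7 - 23)² = (-30)² = 900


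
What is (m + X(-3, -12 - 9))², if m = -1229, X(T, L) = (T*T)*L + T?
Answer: 2019241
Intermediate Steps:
X(T, L) = T + L*T² (X(T, L) = T²*L + T = L*T² + T = T + L*T²)
(m + X(-3, -12 - 9))² = (-1229 - 3*(1 + (-12 - 9)*(-3)))² = (-1229 - 3*(1 - 21*(-3)))² = (-1229 - 3*(1 + 63))² = (-1229 - 3*64)² = (-1229 - 192)² = (-1421)² = 2019241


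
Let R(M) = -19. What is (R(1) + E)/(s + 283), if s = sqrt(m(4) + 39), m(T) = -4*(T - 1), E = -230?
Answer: -70467/80062 + 747*sqrt(3)/80062 ≈ -0.86399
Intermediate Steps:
m(T) = 4 - 4*T (m(T) = -4*(-1 + T) = 4 - 4*T)
s = 3*sqrt(3) (s = sqrt((4 - 4*4) + 39) = sqrt((4 - 16) + 39) = sqrt(-12 + 39) = sqrt(27) = 3*sqrt(3) ≈ 5.1962)
(R(1) + E)/(s + 283) = (-19 - 230)/(3*sqrt(3) + 283) = -249/(283 + 3*sqrt(3))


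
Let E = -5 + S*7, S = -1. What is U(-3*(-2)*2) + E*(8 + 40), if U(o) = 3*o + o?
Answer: -528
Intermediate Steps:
E = -12 (E = -5 - 1*7 = -5 - 7 = -12)
U(o) = 4*o
U(-3*(-2)*2) + E*(8 + 40) = 4*(-3*(-2)*2) - 12*(8 + 40) = 4*(6*2) - 12*48 = 4*12 - 576 = 48 - 576 = -528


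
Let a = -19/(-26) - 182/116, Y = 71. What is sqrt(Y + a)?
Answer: 3*sqrt(1108003)/377 ≈ 8.3763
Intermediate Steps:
a = -316/377 (a = -19*(-1/26) - 182*1/116 = 19/26 - 91/58 = -316/377 ≈ -0.83820)
sqrt(Y + a) = sqrt(71 - 316/377) = sqrt(26451/377) = 3*sqrt(1108003)/377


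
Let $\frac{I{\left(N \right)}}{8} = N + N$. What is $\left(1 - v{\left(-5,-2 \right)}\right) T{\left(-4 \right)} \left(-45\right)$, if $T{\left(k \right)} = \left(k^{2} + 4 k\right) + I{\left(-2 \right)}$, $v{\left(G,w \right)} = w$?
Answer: $4320$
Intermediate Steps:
$I{\left(N \right)} = 16 N$ ($I{\left(N \right)} = 8 \left(N + N\right) = 8 \cdot 2 N = 16 N$)
$T{\left(k \right)} = -32 + k^{2} + 4 k$ ($T{\left(k \right)} = \left(k^{2} + 4 k\right) + 16 \left(-2\right) = \left(k^{2} + 4 k\right) - 32 = -32 + k^{2} + 4 k$)
$\left(1 - v{\left(-5,-2 \right)}\right) T{\left(-4 \right)} \left(-45\right) = \left(1 - -2\right) \left(-32 + \left(-4\right)^{2} + 4 \left(-4\right)\right) \left(-45\right) = \left(1 + 2\right) \left(-32 + 16 - 16\right) \left(-45\right) = 3 \left(-32\right) \left(-45\right) = \left(-96\right) \left(-45\right) = 4320$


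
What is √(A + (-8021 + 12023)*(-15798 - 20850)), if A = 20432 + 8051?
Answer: I*√146636813 ≈ 12109.0*I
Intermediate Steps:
A = 28483
√(A + (-8021 + 12023)*(-15798 - 20850)) = √(28483 + (-8021 + 12023)*(-15798 - 20850)) = √(28483 + 4002*(-36648)) = √(28483 - 146665296) = √(-146636813) = I*√146636813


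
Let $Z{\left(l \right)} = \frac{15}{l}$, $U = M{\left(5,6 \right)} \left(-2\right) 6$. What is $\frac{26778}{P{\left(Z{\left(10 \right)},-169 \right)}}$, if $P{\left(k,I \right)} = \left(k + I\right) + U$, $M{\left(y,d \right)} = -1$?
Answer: $- \frac{53556}{311} \approx -172.21$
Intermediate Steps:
$U = 12$ ($U = \left(-1\right) \left(-2\right) 6 = 2 \cdot 6 = 12$)
$P{\left(k,I \right)} = 12 + I + k$ ($P{\left(k,I \right)} = \left(k + I\right) + 12 = \left(I + k\right) + 12 = 12 + I + k$)
$\frac{26778}{P{\left(Z{\left(10 \right)},-169 \right)}} = \frac{26778}{12 - 169 + \frac{15}{10}} = \frac{26778}{12 - 169 + 15 \cdot \frac{1}{10}} = \frac{26778}{12 - 169 + \frac{3}{2}} = \frac{26778}{- \frac{311}{2}} = 26778 \left(- \frac{2}{311}\right) = - \frac{53556}{311}$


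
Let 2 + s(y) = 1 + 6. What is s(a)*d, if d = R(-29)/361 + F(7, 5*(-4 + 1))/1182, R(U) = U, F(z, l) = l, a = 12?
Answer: -66155/142234 ≈ -0.46511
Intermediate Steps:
s(y) = 5 (s(y) = -2 + (1 + 6) = -2 + 7 = 5)
d = -13231/142234 (d = -29/361 + (5*(-4 + 1))/1182 = -29*1/361 + (5*(-3))*(1/1182) = -29/361 - 15*1/1182 = -29/361 - 5/394 = -13231/142234 ≈ -0.093023)
s(a)*d = 5*(-13231/142234) = -66155/142234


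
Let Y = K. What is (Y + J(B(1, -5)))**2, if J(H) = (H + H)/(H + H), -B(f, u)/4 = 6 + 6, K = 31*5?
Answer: 24336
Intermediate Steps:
K = 155
B(f, u) = -48 (B(f, u) = -4*(6 + 6) = -4*12 = -48)
Y = 155
J(H) = 1 (J(H) = (2*H)/((2*H)) = (2*H)*(1/(2*H)) = 1)
(Y + J(B(1, -5)))**2 = (155 + 1)**2 = 156**2 = 24336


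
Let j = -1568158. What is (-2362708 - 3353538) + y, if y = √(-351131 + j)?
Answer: -5716246 + I*√1919289 ≈ -5.7162e+6 + 1385.4*I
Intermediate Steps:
y = I*√1919289 (y = √(-351131 - 1568158) = √(-1919289) = I*√1919289 ≈ 1385.4*I)
(-2362708 - 3353538) + y = (-2362708 - 3353538) + I*√1919289 = -5716246 + I*√1919289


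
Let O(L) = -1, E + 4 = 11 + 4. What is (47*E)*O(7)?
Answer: -517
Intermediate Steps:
E = 11 (E = -4 + (11 + 4) = -4 + 15 = 11)
(47*E)*O(7) = (47*11)*(-1) = 517*(-1) = -517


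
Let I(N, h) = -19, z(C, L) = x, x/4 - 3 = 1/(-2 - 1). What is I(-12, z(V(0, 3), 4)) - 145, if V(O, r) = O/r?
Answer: -164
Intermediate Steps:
x = 32/3 (x = 12 + 4/(-2 - 1) = 12 + 4/(-3) = 12 + 4*(-⅓) = 12 - 4/3 = 32/3 ≈ 10.667)
z(C, L) = 32/3
I(-12, z(V(0, 3), 4)) - 145 = -19 - 145 = -164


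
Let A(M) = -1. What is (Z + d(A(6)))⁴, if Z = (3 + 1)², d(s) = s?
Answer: 50625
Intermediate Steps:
Z = 16 (Z = 4² = 16)
(Z + d(A(6)))⁴ = (16 - 1)⁴ = 15⁴ = 50625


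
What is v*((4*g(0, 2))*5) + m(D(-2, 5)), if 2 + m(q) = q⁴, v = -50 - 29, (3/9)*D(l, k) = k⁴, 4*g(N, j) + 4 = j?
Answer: 12359619141413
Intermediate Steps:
g(N, j) = -1 + j/4
D(l, k) = 3*k⁴
v = -79
m(q) = -2 + q⁴
v*((4*g(0, 2))*5) + m(D(-2, 5)) = -79*4*(-1 + (¼)*2)*5 + (-2 + (3*5⁴)⁴) = -79*4*(-1 + ½)*5 + (-2 + (3*625)⁴) = -79*4*(-½)*5 + (-2 + 1875⁴) = -(-158)*5 + (-2 + 12359619140625) = -79*(-10) + 12359619140623 = 790 + 12359619140623 = 12359619141413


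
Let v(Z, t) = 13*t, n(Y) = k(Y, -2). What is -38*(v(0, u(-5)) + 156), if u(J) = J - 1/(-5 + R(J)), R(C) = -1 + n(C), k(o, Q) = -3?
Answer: -31616/9 ≈ -3512.9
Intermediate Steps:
n(Y) = -3
R(C) = -4 (R(C) = -1 - 3 = -4)
u(J) = ⅑ + J (u(J) = J - 1/(-5 - 4) = J - 1/(-9) = J - 1*(-⅑) = J + ⅑ = ⅑ + J)
-38*(v(0, u(-5)) + 156) = -38*(13*(⅑ - 5) + 156) = -38*(13*(-44/9) + 156) = -38*(-572/9 + 156) = -38*832/9 = -31616/9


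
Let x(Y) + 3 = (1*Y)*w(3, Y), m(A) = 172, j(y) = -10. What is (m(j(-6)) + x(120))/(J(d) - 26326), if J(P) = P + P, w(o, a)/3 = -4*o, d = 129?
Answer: 593/3724 ≈ 0.15924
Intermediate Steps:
w(o, a) = -12*o (w(o, a) = 3*(-4*o) = -12*o)
x(Y) = -3 - 36*Y (x(Y) = -3 + (1*Y)*(-12*3) = -3 + Y*(-36) = -3 - 36*Y)
J(P) = 2*P
(m(j(-6)) + x(120))/(J(d) - 26326) = (172 + (-3 - 36*120))/(2*129 - 26326) = (172 + (-3 - 4320))/(258 - 26326) = (172 - 4323)/(-26068) = -4151*(-1/26068) = 593/3724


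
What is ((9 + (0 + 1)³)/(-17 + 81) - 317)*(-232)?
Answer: 294031/4 ≈ 73508.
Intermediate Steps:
((9 + (0 + 1)³)/(-17 + 81) - 317)*(-232) = ((9 + 1³)/64 - 317)*(-232) = ((9 + 1)*(1/64) - 317)*(-232) = (10*(1/64) - 317)*(-232) = (5/32 - 317)*(-232) = -10139/32*(-232) = 294031/4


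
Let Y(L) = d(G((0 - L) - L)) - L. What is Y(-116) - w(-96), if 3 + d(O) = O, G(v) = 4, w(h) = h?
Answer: 213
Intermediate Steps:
d(O) = -3 + O
Y(L) = 1 - L (Y(L) = (-3 + 4) - L = 1 - L)
Y(-116) - w(-96) = (1 - 1*(-116)) - 1*(-96) = (1 + 116) + 96 = 117 + 96 = 213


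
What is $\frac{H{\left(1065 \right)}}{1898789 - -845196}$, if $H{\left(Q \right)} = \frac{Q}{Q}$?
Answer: $\frac{1}{2743985} \approx 3.6443 \cdot 10^{-7}$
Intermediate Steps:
$H{\left(Q \right)} = 1$
$\frac{H{\left(1065 \right)}}{1898789 - -845196} = 1 \frac{1}{1898789 - -845196} = 1 \frac{1}{1898789 + 845196} = 1 \cdot \frac{1}{2743985} = \frac{1}{2743985}$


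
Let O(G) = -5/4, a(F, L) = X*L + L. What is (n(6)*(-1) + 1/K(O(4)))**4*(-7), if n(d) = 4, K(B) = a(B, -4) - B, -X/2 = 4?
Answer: -324466573312/187388721 ≈ -1731.5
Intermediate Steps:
X = -8 (X = -2*4 = -8)
a(F, L) = -7*L (a(F, L) = -8*L + L = -7*L)
O(G) = -5/4 (O(G) = -5*1/4 = -5/4)
K(B) = 28 - B (K(B) = -7*(-4) - B = 28 - B)
(n(6)*(-1) + 1/K(O(4)))**4*(-7) = (4*(-1) + 1/(28 - 1*(-5/4)))**4*(-7) = (-4 + 1/(28 + 5/4))**4*(-7) = (-4 + 1/(117/4))**4*(-7) = (-4 + 4/117)**4*(-7) = (-464/117)**4*(-7) = (46352367616/187388721)*(-7) = -324466573312/187388721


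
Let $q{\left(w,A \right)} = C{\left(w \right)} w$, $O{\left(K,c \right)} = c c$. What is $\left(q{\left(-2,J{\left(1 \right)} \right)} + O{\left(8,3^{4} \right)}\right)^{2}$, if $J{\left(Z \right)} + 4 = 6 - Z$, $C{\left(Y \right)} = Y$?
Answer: $43099225$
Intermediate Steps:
$J{\left(Z \right)} = 2 - Z$ ($J{\left(Z \right)} = -4 - \left(-6 + Z\right) = 2 - Z$)
$O{\left(K,c \right)} = c^{2}$
$q{\left(w,A \right)} = w^{2}$ ($q{\left(w,A \right)} = w w = w^{2}$)
$\left(q{\left(-2,J{\left(1 \right)} \right)} + O{\left(8,3^{4} \right)}\right)^{2} = \left(\left(-2\right)^{2} + \left(3^{4}\right)^{2}\right)^{2} = \left(4 + 81^{2}\right)^{2} = \left(4 + 6561\right)^{2} = 6565^{2} = 43099225$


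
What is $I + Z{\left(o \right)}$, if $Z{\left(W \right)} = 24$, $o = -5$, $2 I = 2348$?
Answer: $1198$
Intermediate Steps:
$I = 1174$ ($I = \frac{1}{2} \cdot 2348 = 1174$)
$I + Z{\left(o \right)} = 1174 + 24 = 1198$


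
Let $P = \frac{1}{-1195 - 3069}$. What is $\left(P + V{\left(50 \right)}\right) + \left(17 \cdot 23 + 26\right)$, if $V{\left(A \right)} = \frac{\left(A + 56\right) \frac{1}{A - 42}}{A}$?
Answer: $\frac{5560053}{13325} \approx 417.26$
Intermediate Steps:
$V{\left(A \right)} = \frac{56 + A}{A \left(-42 + A\right)}$ ($V{\left(A \right)} = \frac{\left(56 + A\right) \frac{1}{-42 + A}}{A} = \frac{\frac{1}{-42 + A} \left(56 + A\right)}{A} = \frac{56 + A}{A \left(-42 + A\right)}$)
$P = - \frac{1}{4264}$ ($P = \frac{1}{-4264} = - \frac{1}{4264} \approx -0.00023452$)
$\left(P + V{\left(50 \right)}\right) + \left(17 \cdot 23 + 26\right) = \left(- \frac{1}{4264} + \frac{56 + 50}{50 \left(-42 + 50\right)}\right) + \left(17 \cdot 23 + 26\right) = \left(- \frac{1}{4264} + \frac{1}{50} \cdot \frac{1}{8} \cdot 106\right) + \left(391 + 26\right) = \left(- \frac{1}{4264} + \frac{1}{50} \cdot \frac{1}{8} \cdot 106\right) + 417 = \left(- \frac{1}{4264} + \frac{53}{200}\right) + 417 = \frac{3528}{13325} + 417 = \frac{5560053}{13325}$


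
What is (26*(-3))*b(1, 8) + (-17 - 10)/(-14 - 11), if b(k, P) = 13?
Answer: -25323/25 ≈ -1012.9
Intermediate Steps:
(26*(-3))*b(1, 8) + (-17 - 10)/(-14 - 11) = (26*(-3))*13 + (-17 - 10)/(-14 - 11) = -78*13 - 27/(-25) = -1014 - 27*(-1/25) = -1014 + 27/25 = -25323/25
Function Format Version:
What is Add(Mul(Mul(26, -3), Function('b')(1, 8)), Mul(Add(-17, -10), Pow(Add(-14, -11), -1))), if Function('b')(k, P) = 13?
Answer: Rational(-25323, 25) ≈ -1012.9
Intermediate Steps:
Add(Mul(Mul(26, -3), Function('b')(1, 8)), Mul(Add(-17, -10), Pow(Add(-14, -11), -1))) = Add(Mul(Mul(26, -3), 13), Mul(Add(-17, -10), Pow(Add(-14, -11), -1))) = Add(Mul(-78, 13), Mul(-27, Pow(-25, -1))) = Add(-1014, Mul(-27, Rational(-1, 25))) = Add(-1014, Rational(27, 25)) = Rational(-25323, 25)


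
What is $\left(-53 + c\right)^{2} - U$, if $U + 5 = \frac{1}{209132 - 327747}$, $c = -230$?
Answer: $\frac{9500349811}{118615} \approx 80094.0$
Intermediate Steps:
$U = - \frac{593076}{118615}$ ($U = -5 + \frac{1}{209132 - 327747} = -5 + \frac{1}{-118615} = -5 - \frac{1}{118615} = - \frac{593076}{118615} \approx -5.0$)
$\left(-53 + c\right)^{2} - U = \left(-53 - 230\right)^{2} - - \frac{593076}{118615} = \left(-283\right)^{2} + \frac{593076}{118615} = 80089 + \frac{593076}{118615} = \frac{9500349811}{118615}$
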